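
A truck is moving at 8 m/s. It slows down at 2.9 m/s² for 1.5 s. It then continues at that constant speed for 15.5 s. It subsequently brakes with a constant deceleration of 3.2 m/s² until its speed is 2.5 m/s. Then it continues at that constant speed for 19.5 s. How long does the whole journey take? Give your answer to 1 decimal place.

Phase 1 (decelerating): v₀ = 8.00 m/s, a = -2.9 m/s².
v = v₀ + at = 8.00 + (-2.9)(1.5) = 3.65 m/s
Δx = v₀t + ½at² = 8.00·1.5 + 0.5·-2.9·1.5² = 8.74 m

Phase 2 (constant speed): v₀ = 3.65 m/s, a = 0 m/s².
v = v₀ + at = 3.65 + (0)(15.5) = 3.65 m/s
Δx = v₀t + ½at² = 3.65·15.5 + 0.5·0·15.5² = 56.6 m

Phase 3 (decelerating): v₀ = 3.65 m/s, a = -3.2 m/s².
v = v₀ + at → t = (2.5 − 3.65) / -3.2 = 0.359 s
v² = v₀² + 2aΔx → Δx = (2.5² − 3.65²)/(2·-3.2) = 1.11 m

Phase 4 (constant speed): v₀ = 2.50 m/s, a = 0 m/s².
v = v₀ + at = 2.50 + (0)(19.5) = 2.50 m/s
Δx = v₀t + ½at² = 2.50·19.5 + 0.5·0·19.5² = 48.8 m
Total time = 1.50 + 15.5 + 0.359 + 19.5 = 36.9 s

36.9 s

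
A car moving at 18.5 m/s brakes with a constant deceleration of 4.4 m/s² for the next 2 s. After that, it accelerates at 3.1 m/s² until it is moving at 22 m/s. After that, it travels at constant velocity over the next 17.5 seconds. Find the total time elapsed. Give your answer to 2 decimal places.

Phase 1 (decelerating): v₀ = 18.5 m/s, a = -4.4 m/s².
v = v₀ + at = 18.5 + (-4.4)(2) = 9.70 m/s
Δx = v₀t + ½at² = 18.5·2 + 0.5·-4.4·2² = 28.2 m

Phase 2 (accelerating): v₀ = 9.70 m/s, a = 3.1 m/s².
v = v₀ + at → t = (22 − 9.70) / 3.1 = 3.97 s
v² = v₀² + 2aΔx → Δx = (22² − 9.70²)/(2·3.1) = 62.9 m

Phase 3 (constant speed): v₀ = 22.0 m/s, a = 0 m/s².
v = v₀ + at = 22.0 + (0)(17.5) = 22.0 m/s
Δx = v₀t + ½at² = 22.0·17.5 + 0.5·0·17.5² = 385 m
Total time = 2.00 + 3.97 + 17.5 = 23.5 s

23.47 s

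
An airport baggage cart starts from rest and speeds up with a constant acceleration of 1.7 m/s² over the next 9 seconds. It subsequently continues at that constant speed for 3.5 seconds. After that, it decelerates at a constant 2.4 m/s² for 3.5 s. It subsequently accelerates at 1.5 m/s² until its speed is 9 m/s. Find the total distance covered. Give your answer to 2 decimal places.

Phase 1 (accelerating): v₀ = 0 m/s, a = 1.7 m/s².
v = v₀ + at = 0 + (1.7)(9) = 15.3 m/s
Δx = v₀t + ½at² = 0·9 + 0.5·1.7·9² = 68.8 m

Phase 2 (constant speed): v₀ = 15.3 m/s, a = 0 m/s².
v = v₀ + at = 15.3 + (0)(3.5) = 15.3 m/s
Δx = v₀t + ½at² = 15.3·3.5 + 0.5·0·3.5² = 53.5 m

Phase 3 (decelerating): v₀ = 15.3 m/s, a = -2.4 m/s².
v = v₀ + at = 15.3 + (-2.4)(3.5) = 6.90 m/s
Δx = v₀t + ½at² = 15.3·3.5 + 0.5·-2.4·3.5² = 38.8 m

Phase 4 (accelerating): v₀ = 6.90 m/s, a = 1.5 m/s².
v = v₀ + at → t = (9 − 6.90) / 1.5 = 1.40 s
v² = v₀² + 2aΔx → Δx = (9² − 6.90²)/(2·1.5) = 11.1 m
Total distance = 68.8 + 53.5 + 38.8 + 11.1 = 172 m

172.38 m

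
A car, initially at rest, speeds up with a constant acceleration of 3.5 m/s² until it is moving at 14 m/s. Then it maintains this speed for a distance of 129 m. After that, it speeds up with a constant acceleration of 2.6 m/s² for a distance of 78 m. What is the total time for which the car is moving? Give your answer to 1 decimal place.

17.3 s

Phase 1 (accelerating): v₀ = 0 m/s, a = 3.5 m/s².
v = v₀ + at → t = (14 − 0) / 3.5 = 4.00 s
v² = v₀² + 2aΔx → Δx = (14² − 0²)/(2·3.5) = 28.0 m

Phase 2 (constant speed): v₀ = 14.0 m/s, a = 0 m/s².
Constant speed: t = d/v = 129/14.0 = 9.21 s

Phase 3 (accelerating): v₀ = 14.0 m/s, a = 2.6 m/s².
v² = v₀² + 2aΔx = 14.0² + 2·2.6·78 = 602 → v = 24.5 m/s
t = (v − v₀)/a = (24.5 − 14.0)/2.6 = 4.05 s
Total time = 4.00 + 9.21 + 4.05 = 17.3 s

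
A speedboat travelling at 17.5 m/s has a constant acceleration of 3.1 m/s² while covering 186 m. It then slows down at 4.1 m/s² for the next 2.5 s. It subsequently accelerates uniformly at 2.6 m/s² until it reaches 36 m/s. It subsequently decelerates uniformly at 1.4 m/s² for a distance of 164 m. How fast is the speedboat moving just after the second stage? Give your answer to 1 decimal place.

Phase 1 (accelerating): v₀ = 17.5 m/s, a = 3.1 m/s².
v² = v₀² + 2aΔx = 17.5² + 2·3.1·186 = 1460 → v = 38.2 m/s
t = (v − v₀)/a = (38.2 − 17.5)/3.1 = 6.68 s

Phase 2 (decelerating): v₀ = 38.2 m/s, a = -4.1 m/s².
v = v₀ + at = 38.2 + (-4.1)(2.5) = 28.0 m/s
Δx = v₀t + ½at² = 38.2·2.5 + 0.5·-4.1·2.5² = 82.7 m
Speed at end of phase 2 = 28.0 m/s

28.0 m/s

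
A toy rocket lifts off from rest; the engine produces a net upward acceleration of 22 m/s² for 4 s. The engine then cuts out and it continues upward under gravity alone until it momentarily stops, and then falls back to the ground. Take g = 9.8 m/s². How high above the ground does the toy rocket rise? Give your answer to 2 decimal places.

571.10 m

Phase 1 (powered ascent): v₀ = 0 m/s, a = 22 m/s².
v = v₀ + at = 0 + (22)(4) = 88.0 m/s
Δx = v₀t + ½at² = 0·4 + 0.5·22·4² = 176 m

Phase 2 (coasting upward): v₀ = 88.0 m/s, a = -9.8 m/s².
v = v₀ + at → t = (0 − 88.0) / -9.8 = 8.98 s
v² = v₀² + 2aΔx → Δx = (0² − 88.0²)/(2·-9.8) = 395 m
Maximum height = 176 + 395 = 571 m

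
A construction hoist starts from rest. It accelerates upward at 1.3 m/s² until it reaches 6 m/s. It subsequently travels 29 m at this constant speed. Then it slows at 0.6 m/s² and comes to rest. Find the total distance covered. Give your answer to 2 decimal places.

Phase 1 (accelerating): v₀ = 0 m/s, a = 1.3 m/s².
v = v₀ + at → t = (6 − 0) / 1.3 = 4.62 s
v² = v₀² + 2aΔx → Δx = (6² − 0²)/(2·1.3) = 13.8 m

Phase 2 (constant speed): v₀ = 6.00 m/s, a = 0 m/s².
Constant speed: t = d/v = 29/6.00 = 4.83 s

Phase 3 (decelerating): v₀ = 6.00 m/s, a = -0.6 m/s².
v = v₀ + at → t = (0 − 6.00) / -0.6 = 10.0 s
v² = v₀² + 2aΔx → Δx = (0² − 6.00²)/(2·-0.6) = 30.0 m
Total distance = 13.8 + 29.0 + 30.0 = 72.8 m

72.85 m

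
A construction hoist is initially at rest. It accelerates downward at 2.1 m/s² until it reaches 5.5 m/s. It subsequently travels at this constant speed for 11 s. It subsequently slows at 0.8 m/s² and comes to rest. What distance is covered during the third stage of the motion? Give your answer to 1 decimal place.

Phase 1 (accelerating): v₀ = 0 m/s, a = 2.1 m/s².
v = v₀ + at → t = (5.5 − 0) / 2.1 = 2.62 s
v² = v₀² + 2aΔx → Δx = (5.5² − 0²)/(2·2.1) = 7.20 m

Phase 2 (constant speed): v₀ = 5.50 m/s, a = 0 m/s².
v = v₀ + at = 5.50 + (0)(11) = 5.50 m/s
Δx = v₀t + ½at² = 5.50·11 + 0.5·0·11² = 60.5 m

Phase 3 (decelerating): v₀ = 5.50 m/s, a = -0.8 m/s².
v = v₀ + at → t = (0 − 5.50) / -0.8 = 6.88 s
v² = v₀² + 2aΔx → Δx = (0² − 5.50²)/(2·-0.8) = 18.9 m
Distance in phase 3 = 18.9 m

18.9 m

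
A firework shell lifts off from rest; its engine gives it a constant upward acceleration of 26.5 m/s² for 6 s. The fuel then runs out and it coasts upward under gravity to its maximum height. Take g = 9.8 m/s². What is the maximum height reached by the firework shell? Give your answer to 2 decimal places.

Phase 1 (powered ascent): v₀ = 0 m/s, a = 26.5 m/s².
v = v₀ + at = 0 + (26.5)(6) = 159 m/s
Δx = v₀t + ½at² = 0·6 + 0.5·26.5·6² = 477 m

Phase 2 (coasting upward): v₀ = 159 m/s, a = -9.8 m/s².
v = v₀ + at → t = (0 − 159) / -9.8 = 16.2 s
v² = v₀² + 2aΔx → Δx = (0² − 159²)/(2·-9.8) = 1290 m
Maximum height = 477 + 1290 = 1770 m

1766.85 m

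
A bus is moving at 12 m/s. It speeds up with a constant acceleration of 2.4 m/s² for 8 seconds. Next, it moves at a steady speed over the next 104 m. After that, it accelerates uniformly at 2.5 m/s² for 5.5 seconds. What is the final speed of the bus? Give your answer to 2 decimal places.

Phase 1 (accelerating): v₀ = 12.0 m/s, a = 2.4 m/s².
v = v₀ + at = 12.0 + (2.4)(8) = 31.2 m/s
Δx = v₀t + ½at² = 12.0·8 + 0.5·2.4·8² = 173 m

Phase 2 (constant speed): v₀ = 31.2 m/s, a = 0 m/s².
Constant speed: t = d/v = 104/31.2 = 3.33 s

Phase 3 (accelerating): v₀ = 31.2 m/s, a = 2.5 m/s².
v = v₀ + at = 31.2 + (2.5)(5.5) = 45.0 m/s
Δx = v₀t + ½at² = 31.2·5.5 + 0.5·2.5·5.5² = 209 m
Final speed = 45.0 m/s

44.95 m/s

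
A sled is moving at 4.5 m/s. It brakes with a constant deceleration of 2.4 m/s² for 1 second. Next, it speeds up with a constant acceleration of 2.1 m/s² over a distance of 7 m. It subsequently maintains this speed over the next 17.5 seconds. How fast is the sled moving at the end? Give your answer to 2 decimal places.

5.81 m/s

Phase 1 (decelerating): v₀ = 4.50 m/s, a = -2.4 m/s².
v = v₀ + at = 4.50 + (-2.4)(1) = 2.10 m/s
Δx = v₀t + ½at² = 4.50·1 + 0.5·-2.4·1² = 3.30 m

Phase 2 (accelerating): v₀ = 2.10 m/s, a = 2.1 m/s².
v² = v₀² + 2aΔx = 2.10² + 2·2.1·7 = 33.8 → v = 5.81 m/s
t = (v − v₀)/a = (5.81 − 2.10)/2.1 = 1.77 s

Phase 3 (constant speed): v₀ = 5.81 m/s, a = 0 m/s².
v = v₀ + at = 5.81 + (0)(17.5) = 5.81 m/s
Δx = v₀t + ½at² = 5.81·17.5 + 0.5·0·17.5² = 102 m
Final speed = 5.81 m/s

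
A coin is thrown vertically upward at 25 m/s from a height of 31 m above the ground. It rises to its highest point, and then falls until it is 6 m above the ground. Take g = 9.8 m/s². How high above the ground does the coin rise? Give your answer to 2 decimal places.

62.89 m

Phase 1 (rising): v₀ = 25.0 m/s, a = -9.8 m/s².
v = v₀ + at → t = (0 − 25.0) / -9.8 = 2.55 s
v² = v₀² + 2aΔx → Δx = (0² − 25.0²)/(2·-9.8) = 31.9 m
Maximum height = 31 + 31.9 = 62.9 m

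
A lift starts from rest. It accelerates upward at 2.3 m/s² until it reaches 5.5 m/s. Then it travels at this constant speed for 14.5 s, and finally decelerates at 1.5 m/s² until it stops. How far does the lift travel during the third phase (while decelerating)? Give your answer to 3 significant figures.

10.1 m

Phase 1 (accelerating): v₀ = 0 m/s, a = 2.3 m/s².
v = v₀ + at → t = (5.5 − 0) / 2.3 = 2.39 s
v² = v₀² + 2aΔx → Δx = (5.5² − 0²)/(2·2.3) = 6.58 m

Phase 2 (constant speed): v₀ = 5.50 m/s, a = 0 m/s².
v = v₀ + at = 5.50 + (0)(14.5) = 5.50 m/s
Δx = v₀t + ½at² = 5.50·14.5 + 0.5·0·14.5² = 79.8 m

Phase 3 (decelerating): v₀ = 5.50 m/s, a = -1.5 m/s².
v = v₀ + at → t = (0 − 5.50) / -1.5 = 3.67 s
v² = v₀² + 2aΔx → Δx = (0² − 5.50²)/(2·-1.5) = 10.1 m
Distance in phase 3 = 10.1 m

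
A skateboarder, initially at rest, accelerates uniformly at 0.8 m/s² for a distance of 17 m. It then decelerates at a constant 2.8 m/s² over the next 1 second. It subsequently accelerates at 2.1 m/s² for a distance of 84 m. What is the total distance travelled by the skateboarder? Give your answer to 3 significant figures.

105 m

Phase 1 (accelerating): v₀ = 0 m/s, a = 0.8 m/s².
v² = v₀² + 2aΔx = 0² + 2·0.8·17 = 27.2 → v = 5.22 m/s
t = (v − v₀)/a = (5.22 − 0)/0.8 = 6.52 s

Phase 2 (decelerating): v₀ = 5.22 m/s, a = -2.8 m/s².
v = v₀ + at = 5.22 + (-2.8)(1) = 2.42 m/s
Δx = v₀t + ½at² = 5.22·1 + 0.5·-2.8·1² = 3.82 m

Phase 3 (accelerating): v₀ = 2.42 m/s, a = 2.1 m/s².
v² = v₀² + 2aΔx = 2.42² + 2·2.1·84 = 359 → v = 18.9 m/s
t = (v − v₀)/a = (18.9 − 2.42)/2.1 = 7.87 s
Total distance = 17.0 + 3.82 + 84.0 = 105 m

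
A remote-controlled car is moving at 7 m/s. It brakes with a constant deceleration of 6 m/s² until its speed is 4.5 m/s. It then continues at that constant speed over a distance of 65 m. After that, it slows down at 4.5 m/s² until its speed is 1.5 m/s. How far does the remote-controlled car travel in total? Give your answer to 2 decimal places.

Phase 1 (decelerating): v₀ = 7.00 m/s, a = -6 m/s².
v = v₀ + at → t = (4.5 − 7.00) / -6 = 0.417 s
v² = v₀² + 2aΔx → Δx = (4.5² − 7.00²)/(2·-6) = 2.40 m

Phase 2 (constant speed): v₀ = 4.50 m/s, a = 0 m/s².
Constant speed: t = d/v = 65/4.50 = 14.4 s

Phase 3 (decelerating): v₀ = 4.50 m/s, a = -4.5 m/s².
v = v₀ + at → t = (1.5 − 4.50) / -4.5 = 0.667 s
v² = v₀² + 2aΔx → Δx = (1.5² − 4.50²)/(2·-4.5) = 2.00 m
Total distance = 2.40 + 65.0 + 2.00 = 69.4 m

69.40 m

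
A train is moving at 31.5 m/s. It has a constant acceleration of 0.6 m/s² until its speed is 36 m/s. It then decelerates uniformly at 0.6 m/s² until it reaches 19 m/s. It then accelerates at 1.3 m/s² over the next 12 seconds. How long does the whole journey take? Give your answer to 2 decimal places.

47.83 s

Phase 1 (accelerating): v₀ = 31.5 m/s, a = 0.6 m/s².
v = v₀ + at → t = (36 − 31.5) / 0.6 = 7.50 s
v² = v₀² + 2aΔx → Δx = (36² − 31.5²)/(2·0.6) = 253 m

Phase 2 (decelerating): v₀ = 36.0 m/s, a = -0.6 m/s².
v = v₀ + at → t = (19 − 36.0) / -0.6 = 28.3 s
v² = v₀² + 2aΔx → Δx = (19² − 36.0²)/(2·-0.6) = 779 m

Phase 3 (accelerating): v₀ = 19.0 m/s, a = 1.3 m/s².
v = v₀ + at = 19.0 + (1.3)(12) = 34.6 m/s
Δx = v₀t + ½at² = 19.0·12 + 0.5·1.3·12² = 322 m
Total time = 7.50 + 28.3 + 12.0 = 47.8 s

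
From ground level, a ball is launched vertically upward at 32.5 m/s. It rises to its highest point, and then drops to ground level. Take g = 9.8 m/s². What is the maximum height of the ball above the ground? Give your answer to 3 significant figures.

53.9 m

Phase 1 (rising): v₀ = 32.5 m/s, a = -9.8 m/s².
v = v₀ + at → t = (0 − 32.5) / -9.8 = 3.32 s
v² = v₀² + 2aΔx → Δx = (0² − 32.5²)/(2·-9.8) = 53.9 m
Maximum height = 53.9 m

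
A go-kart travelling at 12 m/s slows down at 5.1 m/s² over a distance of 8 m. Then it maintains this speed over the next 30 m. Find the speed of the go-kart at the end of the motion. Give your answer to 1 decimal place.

7.9 m/s

Phase 1 (decelerating): v₀ = 12.0 m/s, a = -5.1 m/s².
v² = v₀² + 2aΔx = 12.0² + 2·-5.1·8 = 62.4 → v = 7.90 m/s
t = (v − v₀)/a = (7.90 − 12.0)/-5.1 = 0.804 s

Phase 2 (constant speed): v₀ = 7.90 m/s, a = 0 m/s².
Constant speed: t = d/v = 30/7.90 = 3.80 s
Final speed = 7.90 m/s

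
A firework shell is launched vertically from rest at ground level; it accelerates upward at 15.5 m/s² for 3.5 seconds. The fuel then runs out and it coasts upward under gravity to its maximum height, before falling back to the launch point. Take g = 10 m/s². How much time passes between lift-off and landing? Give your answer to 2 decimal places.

15.88 s

Phase 1 (powered ascent): v₀ = 0 m/s, a = 15.5 m/s².
v = v₀ + at = 0 + (15.5)(3.5) = 54.2 m/s
Δx = v₀t + ½at² = 0·3.5 + 0.5·15.5·3.5² = 94.9 m

Phase 2 (coasting upward): v₀ = 54.2 m/s, a = -10 m/s².
v = v₀ + at → t = (0 − 54.2) / -10 = 5.42 s
v² = v₀² + 2aΔx → Δx = (0² − 54.2²)/(2·-10) = 147 m

Phase 3 (free fall): v₀ = 0 m/s, a = -10 m/s².
Falls 242 m from rest: t = √(2·242/10) = 6.96 s; v = g·t = 69.6 m/s.
Total time = 3.50 + 5.42 + 6.96 = 15.9 s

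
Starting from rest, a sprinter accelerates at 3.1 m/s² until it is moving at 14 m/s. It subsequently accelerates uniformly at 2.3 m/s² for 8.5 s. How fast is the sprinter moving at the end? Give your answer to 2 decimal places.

33.55 m/s

Phase 1 (accelerating): v₀ = 0 m/s, a = 3.1 m/s².
v = v₀ + at → t = (14 − 0) / 3.1 = 4.52 s
v² = v₀² + 2aΔx → Δx = (14² − 0²)/(2·3.1) = 31.6 m

Phase 2 (accelerating): v₀ = 14.0 m/s, a = 2.3 m/s².
v = v₀ + at = 14.0 + (2.3)(8.5) = 33.5 m/s
Δx = v₀t + ½at² = 14.0·8.5 + 0.5·2.3·8.5² = 202 m
Final speed = 33.5 m/s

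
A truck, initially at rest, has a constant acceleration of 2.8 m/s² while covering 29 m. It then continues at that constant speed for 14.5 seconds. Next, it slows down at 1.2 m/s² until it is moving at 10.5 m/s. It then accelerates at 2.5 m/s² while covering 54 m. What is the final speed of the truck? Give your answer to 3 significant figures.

Phase 1 (accelerating): v₀ = 0 m/s, a = 2.8 m/s².
v² = v₀² + 2aΔx = 0² + 2·2.8·29 = 162 → v = 12.7 m/s
t = (v − v₀)/a = (12.7 − 0)/2.8 = 4.55 s

Phase 2 (constant speed): v₀ = 12.7 m/s, a = 0 m/s².
v = v₀ + at = 12.7 + (0)(14.5) = 12.7 m/s
Δx = v₀t + ½at² = 12.7·14.5 + 0.5·0·14.5² = 185 m

Phase 3 (decelerating): v₀ = 12.7 m/s, a = -1.2 m/s².
v = v₀ + at → t = (10.5 − 12.7) / -1.2 = 1.87 s
v² = v₀² + 2aΔx → Δx = (10.5² − 12.7²)/(2·-1.2) = 21.7 m

Phase 4 (accelerating): v₀ = 10.5 m/s, a = 2.5 m/s².
v² = v₀² + 2aΔx = 10.5² + 2·2.5·54 = 380 → v = 19.5 m/s
t = (v − v₀)/a = (19.5 − 10.5)/2.5 = 3.60 s
Final speed = 19.5 m/s

19.5 m/s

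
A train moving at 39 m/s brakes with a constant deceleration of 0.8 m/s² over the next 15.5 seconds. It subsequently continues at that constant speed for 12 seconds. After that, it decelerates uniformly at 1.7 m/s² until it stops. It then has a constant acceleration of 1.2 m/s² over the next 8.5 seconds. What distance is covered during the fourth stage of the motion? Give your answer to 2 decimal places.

Phase 1 (decelerating): v₀ = 39.0 m/s, a = -0.8 m/s².
v = v₀ + at = 39.0 + (-0.8)(15.5) = 26.6 m/s
Δx = v₀t + ½at² = 39.0·15.5 + 0.5·-0.8·15.5² = 508 m

Phase 2 (constant speed): v₀ = 26.6 m/s, a = 0 m/s².
v = v₀ + at = 26.6 + (0)(12) = 26.6 m/s
Δx = v₀t + ½at² = 26.6·12 + 0.5·0·12² = 319 m

Phase 3 (decelerating): v₀ = 26.6 m/s, a = -1.7 m/s².
v = v₀ + at → t = (0 − 26.6) / -1.7 = 15.6 s
v² = v₀² + 2aΔx → Δx = (0² − 26.6²)/(2·-1.7) = 208 m

Phase 4 (accelerating): v₀ = 0 m/s, a = 1.2 m/s².
v = v₀ + at = 0 + (1.2)(8.5) = 10.2 m/s
Δx = v₀t + ½at² = 0·8.5 + 0.5·1.2·8.5² = 43.3 m
Distance in phase 4 = 43.3 m

43.35 m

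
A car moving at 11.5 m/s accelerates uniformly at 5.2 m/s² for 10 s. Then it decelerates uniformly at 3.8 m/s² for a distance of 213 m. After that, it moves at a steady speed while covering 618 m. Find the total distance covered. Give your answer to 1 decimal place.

1206.0 m

Phase 1 (accelerating): v₀ = 11.5 m/s, a = 5.2 m/s².
v = v₀ + at = 11.5 + (5.2)(10) = 63.5 m/s
Δx = v₀t + ½at² = 11.5·10 + 0.5·5.2·10² = 375 m

Phase 2 (decelerating): v₀ = 63.5 m/s, a = -3.8 m/s².
v² = v₀² + 2aΔx = 63.5² + 2·-3.8·213 = 2410 → v = 49.1 m/s
t = (v − v₀)/a = (49.1 − 63.5)/-3.8 = 3.78 s

Phase 3 (constant speed): v₀ = 49.1 m/s, a = 0 m/s².
Constant speed: t = d/v = 618/49.1 = 12.6 s
Total distance = 375 + 213 + 618 = 1210 m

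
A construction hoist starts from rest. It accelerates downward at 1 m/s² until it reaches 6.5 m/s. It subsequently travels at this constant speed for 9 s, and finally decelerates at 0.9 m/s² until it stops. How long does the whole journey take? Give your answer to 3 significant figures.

22.7 s

Phase 1 (accelerating): v₀ = 0 m/s, a = 1 m/s².
v = v₀ + at → t = (6.5 − 0) / 1 = 6.50 s
v² = v₀² + 2aΔx → Δx = (6.5² − 0²)/(2·1) = 21.1 m

Phase 2 (constant speed): v₀ = 6.50 m/s, a = 0 m/s².
v = v₀ + at = 6.50 + (0)(9) = 6.50 m/s
Δx = v₀t + ½at² = 6.50·9 + 0.5·0·9² = 58.5 m

Phase 3 (decelerating): v₀ = 6.50 m/s, a = -0.9 m/s².
v = v₀ + at → t = (0 − 6.50) / -0.9 = 7.22 s
v² = v₀² + 2aΔx → Δx = (0² − 6.50²)/(2·-0.9) = 23.5 m
Total time = 6.50 + 9.00 + 7.22 = 22.7 s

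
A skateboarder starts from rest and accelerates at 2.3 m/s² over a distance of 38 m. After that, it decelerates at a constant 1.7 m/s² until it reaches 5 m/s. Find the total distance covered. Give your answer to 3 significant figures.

82.1 m

Phase 1 (accelerating): v₀ = 0 m/s, a = 2.3 m/s².
v² = v₀² + 2aΔx = 0² + 2·2.3·38 = 175 → v = 13.2 m/s
t = (v − v₀)/a = (13.2 − 0)/2.3 = 5.75 s

Phase 2 (decelerating): v₀ = 13.2 m/s, a = -1.7 m/s².
v = v₀ + at → t = (5 − 13.2) / -1.7 = 4.84 s
v² = v₀² + 2aΔx → Δx = (5² − 13.2²)/(2·-1.7) = 44.1 m
Total distance = 38.0 + 44.1 = 82.1 m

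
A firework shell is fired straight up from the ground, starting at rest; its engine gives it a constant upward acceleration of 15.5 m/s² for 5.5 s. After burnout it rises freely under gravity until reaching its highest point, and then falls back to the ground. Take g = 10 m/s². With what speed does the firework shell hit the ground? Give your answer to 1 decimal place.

Phase 1 (powered ascent): v₀ = 0 m/s, a = 15.5 m/s².
v = v₀ + at = 0 + (15.5)(5.5) = 85.2 m/s
Δx = v₀t + ½at² = 0·5.5 + 0.5·15.5·5.5² = 234 m

Phase 2 (coasting upward): v₀ = 85.2 m/s, a = -10 m/s².
v = v₀ + at → t = (0 − 85.2) / -10 = 8.53 s
v² = v₀² + 2aΔx → Δx = (0² − 85.2²)/(2·-10) = 363 m

Phase 3 (free fall): v₀ = 0 m/s, a = -10 m/s².
Falls 598 m from rest: t = √(2·598/10) = 10.9 s; v = g·t = 109 m/s.
Impact speed = 109 m/s

109.3 m/s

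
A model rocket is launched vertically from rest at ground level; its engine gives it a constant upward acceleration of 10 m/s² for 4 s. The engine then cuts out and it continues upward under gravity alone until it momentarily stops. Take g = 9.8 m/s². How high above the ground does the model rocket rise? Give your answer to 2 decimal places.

Phase 1 (powered ascent): v₀ = 0 m/s, a = 10 m/s².
v = v₀ + at = 0 + (10)(4) = 40.0 m/s
Δx = v₀t + ½at² = 0·4 + 0.5·10·4² = 80.0 m

Phase 2 (coasting upward): v₀ = 40.0 m/s, a = -9.8 m/s².
v = v₀ + at → t = (0 − 40.0) / -9.8 = 4.08 s
v² = v₀² + 2aΔx → Δx = (0² − 40.0²)/(2·-9.8) = 81.6 m
Maximum height = 80.0 + 81.6 = 162 m

161.63 m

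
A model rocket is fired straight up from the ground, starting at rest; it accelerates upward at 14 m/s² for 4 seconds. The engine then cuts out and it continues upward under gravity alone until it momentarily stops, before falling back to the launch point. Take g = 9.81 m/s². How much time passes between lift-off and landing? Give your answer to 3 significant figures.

17.2 s

Phase 1 (powered ascent): v₀ = 0 m/s, a = 14 m/s².
v = v₀ + at = 0 + (14)(4) = 56.0 m/s
Δx = v₀t + ½at² = 0·4 + 0.5·14·4² = 112 m

Phase 2 (coasting upward): v₀ = 56.0 m/s, a = -9.81 m/s².
v = v₀ + at → t = (0 − 56.0) / -9.81 = 5.71 s
v² = v₀² + 2aΔx → Δx = (0² − 56.0²)/(2·-9.81) = 160 m

Phase 3 (free fall): v₀ = 0 m/s, a = -9.81 m/s².
Falls 272 m from rest: t = √(2·272/9.81) = 7.44 s; v = g·t = 73.0 m/s.
Total time = 4.00 + 5.71 + 7.44 = 17.2 s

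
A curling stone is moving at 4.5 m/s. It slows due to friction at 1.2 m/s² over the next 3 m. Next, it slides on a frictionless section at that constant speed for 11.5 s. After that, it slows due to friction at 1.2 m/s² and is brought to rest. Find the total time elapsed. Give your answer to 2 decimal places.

Phase 1 (decelerating): v₀ = 4.50 m/s, a = -1.2 m/s².
v² = v₀² + 2aΔx = 4.50² + 2·-1.2·3 = 13.1 → v = 3.61 m/s
t = (v − v₀)/a = (3.61 − 4.50)/-1.2 = 0.740 s

Phase 2 (constant speed): v₀ = 3.61 m/s, a = 0 m/s².
v = v₀ + at = 3.61 + (0)(11.5) = 3.61 m/s
Δx = v₀t + ½at² = 3.61·11.5 + 0.5·0·11.5² = 41.5 m

Phase 3 (decelerating): v₀ = 3.61 m/s, a = -1.2 m/s².
v = v₀ + at → t = (0 − 3.61) / -1.2 = 3.01 s
v² = v₀² + 2aΔx → Δx = (0² − 3.61²)/(2·-1.2) = 5.44 m
Total time = 0.740 + 11.5 + 3.01 = 15.2 s

15.25 s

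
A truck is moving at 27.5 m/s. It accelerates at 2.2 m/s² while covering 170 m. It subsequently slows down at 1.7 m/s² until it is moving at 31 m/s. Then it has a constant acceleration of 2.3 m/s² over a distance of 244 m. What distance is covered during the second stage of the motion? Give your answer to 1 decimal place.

Phase 1 (accelerating): v₀ = 27.5 m/s, a = 2.2 m/s².
v² = v₀² + 2aΔx = 27.5² + 2·2.2·170 = 1500 → v = 38.8 m/s
t = (v − v₀)/a = (38.8 − 27.5)/2.2 = 5.13 s

Phase 2 (decelerating): v₀ = 38.8 m/s, a = -1.7 m/s².
v = v₀ + at → t = (31 − 38.8) / -1.7 = 4.58 s
v² = v₀² + 2aΔx → Δx = (31² − 38.8²)/(2·-1.7) = 160 m
Distance in phase 2 = 160 m

159.8 m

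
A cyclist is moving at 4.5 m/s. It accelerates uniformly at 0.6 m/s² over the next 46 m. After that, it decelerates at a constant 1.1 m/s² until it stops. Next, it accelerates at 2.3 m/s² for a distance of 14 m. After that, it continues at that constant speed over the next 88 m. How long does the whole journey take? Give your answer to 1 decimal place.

29.3 s

Phase 1 (accelerating): v₀ = 4.50 m/s, a = 0.6 m/s².
v² = v₀² + 2aΔx = 4.50² + 2·0.6·46 = 75.4 → v = 8.69 m/s
t = (v − v₀)/a = (8.69 − 4.50)/0.6 = 6.98 s

Phase 2 (decelerating): v₀ = 8.69 m/s, a = -1.1 m/s².
v = v₀ + at → t = (0 − 8.69) / -1.1 = 7.90 s
v² = v₀² + 2aΔx → Δx = (0² − 8.69²)/(2·-1.1) = 34.3 m

Phase 3 (accelerating): v₀ = 0 m/s, a = 2.3 m/s².
v² = v₀² + 2aΔx = 0² + 2·2.3·14 = 64.4 → v = 8.02 m/s
t = (v − v₀)/a = (8.02 − 0)/2.3 = 3.49 s

Phase 4 (constant speed): v₀ = 8.02 m/s, a = 0 m/s².
Constant speed: t = d/v = 88/8.02 = 11.0 s
Total time = 6.98 + 7.90 + 3.49 + 11.0 = 29.3 s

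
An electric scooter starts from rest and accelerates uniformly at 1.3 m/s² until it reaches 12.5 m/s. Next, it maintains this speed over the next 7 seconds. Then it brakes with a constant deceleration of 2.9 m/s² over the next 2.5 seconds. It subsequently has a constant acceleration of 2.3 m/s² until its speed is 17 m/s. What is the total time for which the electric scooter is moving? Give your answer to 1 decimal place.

24.2 s

Phase 1 (accelerating): v₀ = 0 m/s, a = 1.3 m/s².
v = v₀ + at → t = (12.5 − 0) / 1.3 = 9.62 s
v² = v₀² + 2aΔx → Δx = (12.5² − 0²)/(2·1.3) = 60.1 m

Phase 2 (constant speed): v₀ = 12.5 m/s, a = 0 m/s².
v = v₀ + at = 12.5 + (0)(7) = 12.5 m/s
Δx = v₀t + ½at² = 12.5·7 + 0.5·0·7² = 87.5 m

Phase 3 (decelerating): v₀ = 12.5 m/s, a = -2.9 m/s².
v = v₀ + at = 12.5 + (-2.9)(2.5) = 5.25 m/s
Δx = v₀t + ½at² = 12.5·2.5 + 0.5·-2.9·2.5² = 22.2 m

Phase 4 (accelerating): v₀ = 5.25 m/s, a = 2.3 m/s².
v = v₀ + at → t = (17 − 5.25) / 2.3 = 5.11 s
v² = v₀² + 2aΔx → Δx = (17² − 5.25²)/(2·2.3) = 56.8 m
Total time = 9.62 + 7.00 + 2.50 + 5.11 = 24.2 s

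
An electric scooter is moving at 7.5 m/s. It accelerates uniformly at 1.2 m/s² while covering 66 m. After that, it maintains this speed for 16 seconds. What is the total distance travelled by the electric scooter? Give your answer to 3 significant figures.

Phase 1 (accelerating): v₀ = 7.50 m/s, a = 1.2 m/s².
v² = v₀² + 2aΔx = 7.50² + 2·1.2·66 = 215 → v = 14.7 m/s
t = (v − v₀)/a = (14.7 − 7.50)/1.2 = 5.96 s

Phase 2 (constant speed): v₀ = 14.7 m/s, a = 0 m/s².
v = v₀ + at = 14.7 + (0)(16) = 14.7 m/s
Δx = v₀t + ½at² = 14.7·16 + 0.5·0·16² = 234 m
Total distance = 66.0 + 234 = 300 m

300 m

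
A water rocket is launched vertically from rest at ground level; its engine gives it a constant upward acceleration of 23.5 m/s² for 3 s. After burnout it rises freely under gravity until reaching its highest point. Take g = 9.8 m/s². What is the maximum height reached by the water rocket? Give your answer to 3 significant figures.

359 m

Phase 1 (powered ascent): v₀ = 0 m/s, a = 23.5 m/s².
v = v₀ + at = 0 + (23.5)(3) = 70.5 m/s
Δx = v₀t + ½at² = 0·3 + 0.5·23.5·3² = 106 m

Phase 2 (coasting upward): v₀ = 70.5 m/s, a = -9.8 m/s².
v = v₀ + at → t = (0 − 70.5) / -9.8 = 7.19 s
v² = v₀² + 2aΔx → Δx = (0² − 70.5²)/(2·-9.8) = 254 m
Maximum height = 106 + 254 = 359 m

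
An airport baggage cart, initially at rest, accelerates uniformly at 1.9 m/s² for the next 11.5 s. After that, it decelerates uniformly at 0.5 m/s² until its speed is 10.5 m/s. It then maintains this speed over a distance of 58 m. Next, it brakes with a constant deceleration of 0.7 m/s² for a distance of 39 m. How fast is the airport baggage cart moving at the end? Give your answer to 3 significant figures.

Phase 1 (accelerating): v₀ = 0 m/s, a = 1.9 m/s².
v = v₀ + at = 0 + (1.9)(11.5) = 21.8 m/s
Δx = v₀t + ½at² = 0·11.5 + 0.5·1.9·11.5² = 126 m

Phase 2 (decelerating): v₀ = 21.8 m/s, a = -0.5 m/s².
v = v₀ + at → t = (10.5 − 21.8) / -0.5 = 22.7 s
v² = v₀² + 2aΔx → Δx = (10.5² − 21.8²)/(2·-0.5) = 367 m

Phase 3 (constant speed): v₀ = 10.5 m/s, a = 0 m/s².
Constant speed: t = d/v = 58/10.5 = 5.52 s

Phase 4 (decelerating): v₀ = 10.5 m/s, a = -0.7 m/s².
v² = v₀² + 2aΔx = 10.5² + 2·-0.7·39 = 55.7 → v = 7.46 m/s
t = (v − v₀)/a = (7.46 − 10.5)/-0.7 = 4.34 s
Final speed = 7.46 m/s

7.46 m/s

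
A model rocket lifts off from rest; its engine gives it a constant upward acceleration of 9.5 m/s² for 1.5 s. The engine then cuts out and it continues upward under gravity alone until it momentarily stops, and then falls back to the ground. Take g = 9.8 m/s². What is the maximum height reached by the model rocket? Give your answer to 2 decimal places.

21.05 m

Phase 1 (powered ascent): v₀ = 0 m/s, a = 9.5 m/s².
v = v₀ + at = 0 + (9.5)(1.5) = 14.2 m/s
Δx = v₀t + ½at² = 0·1.5 + 0.5·9.5·1.5² = 10.7 m

Phase 2 (coasting upward): v₀ = 14.2 m/s, a = -9.8 m/s².
v = v₀ + at → t = (0 − 14.2) / -9.8 = 1.45 s
v² = v₀² + 2aΔx → Δx = (0² − 14.2²)/(2·-9.8) = 10.4 m
Maximum height = 10.7 + 10.4 = 21.0 m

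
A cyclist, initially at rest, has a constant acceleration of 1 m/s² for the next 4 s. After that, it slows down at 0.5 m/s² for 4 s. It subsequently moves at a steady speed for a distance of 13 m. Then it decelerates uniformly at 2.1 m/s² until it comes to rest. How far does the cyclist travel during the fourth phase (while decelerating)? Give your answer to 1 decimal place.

Phase 1 (accelerating): v₀ = 0 m/s, a = 1 m/s².
v = v₀ + at = 0 + (1)(4) = 4.00 m/s
Δx = v₀t + ½at² = 0·4 + 0.5·1·4² = 8.00 m

Phase 2 (decelerating): v₀ = 4.00 m/s, a = -0.5 m/s².
v = v₀ + at = 4.00 + (-0.5)(4) = 2.00 m/s
Δx = v₀t + ½at² = 4.00·4 + 0.5·-0.5·4² = 12.0 m

Phase 3 (constant speed): v₀ = 2.00 m/s, a = 0 m/s².
Constant speed: t = d/v = 13/2.00 = 6.50 s

Phase 4 (decelerating): v₀ = 2.00 m/s, a = -2.1 m/s².
v = v₀ + at → t = (0 − 2.00) / -2.1 = 0.952 s
v² = v₀² + 2aΔx → Δx = (0² − 2.00²)/(2·-2.1) = 0.952 m
Distance in phase 4 = 0.952 m

1.0 m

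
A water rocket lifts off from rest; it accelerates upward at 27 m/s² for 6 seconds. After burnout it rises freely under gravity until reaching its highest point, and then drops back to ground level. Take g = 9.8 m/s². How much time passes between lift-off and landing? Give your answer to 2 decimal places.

Phase 1 (powered ascent): v₀ = 0 m/s, a = 27 m/s².
v = v₀ + at = 0 + (27)(6) = 162 m/s
Δx = v₀t + ½at² = 0·6 + 0.5·27·6² = 486 m

Phase 2 (coasting upward): v₀ = 162 m/s, a = -9.8 m/s².
v = v₀ + at → t = (0 − 162) / -9.8 = 16.5 s
v² = v₀² + 2aΔx → Δx = (0² − 162²)/(2·-9.8) = 1340 m

Phase 3 (free fall): v₀ = 0 m/s, a = -9.8 m/s².
Falls 1820 m from rest: t = √(2·1820/9.8) = 19.3 s; v = g·t = 189 m/s.
Total time = 6.00 + 16.5 + 19.3 = 41.8 s

41.83 s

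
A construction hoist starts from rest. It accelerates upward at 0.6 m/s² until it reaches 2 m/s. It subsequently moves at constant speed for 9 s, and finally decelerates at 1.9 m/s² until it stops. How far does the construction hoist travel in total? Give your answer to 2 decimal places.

Phase 1 (accelerating): v₀ = 0 m/s, a = 0.6 m/s².
v = v₀ + at → t = (2 − 0) / 0.6 = 3.33 s
v² = v₀² + 2aΔx → Δx = (2² − 0²)/(2·0.6) = 3.33 m

Phase 2 (constant speed): v₀ = 2.00 m/s, a = 0 m/s².
v = v₀ + at = 2.00 + (0)(9) = 2.00 m/s
Δx = v₀t + ½at² = 2.00·9 + 0.5·0·9² = 18.0 m

Phase 3 (decelerating): v₀ = 2.00 m/s, a = -1.9 m/s².
v = v₀ + at → t = (0 − 2.00) / -1.9 = 1.05 s
v² = v₀² + 2aΔx → Δx = (0² − 2.00²)/(2·-1.9) = 1.05 m
Total distance = 3.33 + 18.0 + 1.05 = 22.4 m

22.39 m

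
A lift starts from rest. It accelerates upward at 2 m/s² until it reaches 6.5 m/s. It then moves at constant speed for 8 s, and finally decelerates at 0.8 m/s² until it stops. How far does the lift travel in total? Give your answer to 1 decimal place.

Phase 1 (accelerating): v₀ = 0 m/s, a = 2 m/s².
v = v₀ + at → t = (6.5 − 0) / 2 = 3.25 s
v² = v₀² + 2aΔx → Δx = (6.5² − 0²)/(2·2) = 10.6 m

Phase 2 (constant speed): v₀ = 6.50 m/s, a = 0 m/s².
v = v₀ + at = 6.50 + (0)(8) = 6.50 m/s
Δx = v₀t + ½at² = 6.50·8 + 0.5·0·8² = 52.0 m

Phase 3 (decelerating): v₀ = 6.50 m/s, a = -0.8 m/s².
v = v₀ + at → t = (0 − 6.50) / -0.8 = 8.12 s
v² = v₀² + 2aΔx → Δx = (0² − 6.50²)/(2·-0.8) = 26.4 m
Total distance = 10.6 + 52.0 + 26.4 = 89.0 m

89.0 m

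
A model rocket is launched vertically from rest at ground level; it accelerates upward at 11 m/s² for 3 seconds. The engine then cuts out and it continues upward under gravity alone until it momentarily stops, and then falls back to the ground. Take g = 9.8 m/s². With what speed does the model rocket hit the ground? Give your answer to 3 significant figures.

Phase 1 (powered ascent): v₀ = 0 m/s, a = 11 m/s².
v = v₀ + at = 0 + (11)(3) = 33.0 m/s
Δx = v₀t + ½at² = 0·3 + 0.5·11·3² = 49.5 m

Phase 2 (coasting upward): v₀ = 33.0 m/s, a = -9.8 m/s².
v = v₀ + at → t = (0 − 33.0) / -9.8 = 3.37 s
v² = v₀² + 2aΔx → Δx = (0² − 33.0²)/(2·-9.8) = 55.6 m

Phase 3 (free fall): v₀ = 0 m/s, a = -9.8 m/s².
Falls 105 m from rest: t = √(2·105/9.8) = 4.63 s; v = g·t = 45.4 m/s.
Impact speed = 45.4 m/s

45.4 m/s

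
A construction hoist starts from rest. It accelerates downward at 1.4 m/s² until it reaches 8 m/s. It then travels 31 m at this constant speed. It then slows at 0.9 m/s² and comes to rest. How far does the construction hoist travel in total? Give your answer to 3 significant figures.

89.4 m

Phase 1 (accelerating): v₀ = 0 m/s, a = 1.4 m/s².
v = v₀ + at → t = (8 − 0) / 1.4 = 5.71 s
v² = v₀² + 2aΔx → Δx = (8² − 0²)/(2·1.4) = 22.9 m

Phase 2 (constant speed): v₀ = 8.00 m/s, a = 0 m/s².
Constant speed: t = d/v = 31/8.00 = 3.88 s

Phase 3 (decelerating): v₀ = 8.00 m/s, a = -0.9 m/s².
v = v₀ + at → t = (0 − 8.00) / -0.9 = 8.89 s
v² = v₀² + 2aΔx → Δx = (0² − 8.00²)/(2·-0.9) = 35.6 m
Total distance = 22.9 + 31.0 + 35.6 = 89.4 m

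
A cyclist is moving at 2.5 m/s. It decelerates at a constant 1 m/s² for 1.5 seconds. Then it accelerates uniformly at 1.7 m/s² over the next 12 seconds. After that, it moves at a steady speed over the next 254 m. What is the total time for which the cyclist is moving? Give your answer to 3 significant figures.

Phase 1 (decelerating): v₀ = 2.50 m/s, a = -1 m/s².
v = v₀ + at = 2.50 + (-1)(1.5) = 1.00 m/s
Δx = v₀t + ½at² = 2.50·1.5 + 0.5·-1·1.5² = 2.62 m

Phase 2 (accelerating): v₀ = 1.00 m/s, a = 1.7 m/s².
v = v₀ + at = 1.00 + (1.7)(12) = 21.4 m/s
Δx = v₀t + ½at² = 1.00·12 + 0.5·1.7·12² = 134 m

Phase 3 (constant speed): v₀ = 21.4 m/s, a = 0 m/s².
Constant speed: t = d/v = 254/21.4 = 11.9 s
Total time = 1.50 + 12.0 + 11.9 = 25.4 s

25.4 s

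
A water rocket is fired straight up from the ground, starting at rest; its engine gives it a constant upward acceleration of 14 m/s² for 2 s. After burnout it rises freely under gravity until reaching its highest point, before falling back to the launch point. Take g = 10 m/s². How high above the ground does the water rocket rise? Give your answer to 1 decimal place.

Phase 1 (powered ascent): v₀ = 0 m/s, a = 14 m/s².
v = v₀ + at = 0 + (14)(2) = 28.0 m/s
Δx = v₀t + ½at² = 0·2 + 0.5·14·2² = 28.0 m

Phase 2 (coasting upward): v₀ = 28.0 m/s, a = -10 m/s².
v = v₀ + at → t = (0 − 28.0) / -10 = 2.80 s
v² = v₀² + 2aΔx → Δx = (0² − 28.0²)/(2·-10) = 39.2 m
Maximum height = 28.0 + 39.2 = 67.2 m

67.2 m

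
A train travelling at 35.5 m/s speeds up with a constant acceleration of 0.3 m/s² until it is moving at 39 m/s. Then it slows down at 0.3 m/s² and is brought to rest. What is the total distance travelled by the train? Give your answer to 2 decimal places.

2969.58 m

Phase 1 (accelerating): v₀ = 35.5 m/s, a = 0.3 m/s².
v = v₀ + at → t = (39 − 35.5) / 0.3 = 11.7 s
v² = v₀² + 2aΔx → Δx = (39² − 35.5²)/(2·0.3) = 435 m

Phase 2 (decelerating): v₀ = 39.0 m/s, a = -0.3 m/s².
v = v₀ + at → t = (0 − 39.0) / -0.3 = 130 s
v² = v₀² + 2aΔx → Δx = (0² − 39.0²)/(2·-0.3) = 2540 m
Total distance = 435 + 2540 = 2970 m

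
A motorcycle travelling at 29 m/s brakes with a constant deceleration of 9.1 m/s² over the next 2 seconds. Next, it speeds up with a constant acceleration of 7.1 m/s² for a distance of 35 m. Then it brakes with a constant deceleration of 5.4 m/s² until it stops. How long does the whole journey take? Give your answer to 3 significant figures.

Phase 1 (decelerating): v₀ = 29.0 m/s, a = -9.1 m/s².
v = v₀ + at = 29.0 + (-9.1)(2) = 10.8 m/s
Δx = v₀t + ½at² = 29.0·2 + 0.5·-9.1·2² = 39.8 m

Phase 2 (accelerating): v₀ = 10.8 m/s, a = 7.1 m/s².
v² = v₀² + 2aΔx = 10.8² + 2·7.1·35 = 614 → v = 24.8 m/s
t = (v − v₀)/a = (24.8 − 10.8)/7.1 = 1.97 s

Phase 3 (decelerating): v₀ = 24.8 m/s, a = -5.4 m/s².
v = v₀ + at → t = (0 − 24.8) / -5.4 = 4.59 s
v² = v₀² + 2aΔx → Δx = (0² − 24.8²)/(2·-5.4) = 56.8 m
Total time = 2.00 + 1.97 + 4.59 = 8.56 s

8.56 s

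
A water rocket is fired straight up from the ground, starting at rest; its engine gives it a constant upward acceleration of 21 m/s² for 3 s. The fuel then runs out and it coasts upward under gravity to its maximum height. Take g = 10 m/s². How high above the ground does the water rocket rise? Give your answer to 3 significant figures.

293 m

Phase 1 (powered ascent): v₀ = 0 m/s, a = 21 m/s².
v = v₀ + at = 0 + (21)(3) = 63.0 m/s
Δx = v₀t + ½at² = 0·3 + 0.5·21·3² = 94.5 m

Phase 2 (coasting upward): v₀ = 63.0 m/s, a = -10 m/s².
v = v₀ + at → t = (0 − 63.0) / -10 = 6.30 s
v² = v₀² + 2aΔx → Δx = (0² − 63.0²)/(2·-10) = 198 m
Maximum height = 94.5 + 198 = 293 m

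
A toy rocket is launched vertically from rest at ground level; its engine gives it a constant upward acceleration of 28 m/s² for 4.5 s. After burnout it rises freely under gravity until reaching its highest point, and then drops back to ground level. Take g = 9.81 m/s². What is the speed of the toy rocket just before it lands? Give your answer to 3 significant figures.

Phase 1 (powered ascent): v₀ = 0 m/s, a = 28 m/s².
v = v₀ + at = 0 + (28)(4.5) = 126 m/s
Δx = v₀t + ½at² = 0·4.5 + 0.5·28·4.5² = 284 m

Phase 2 (coasting upward): v₀ = 126 m/s, a = -9.81 m/s².
v = v₀ + at → t = (0 − 126) / -9.81 = 12.8 s
v² = v₀² + 2aΔx → Δx = (0² − 126²)/(2·-9.81) = 809 m

Phase 3 (free fall): v₀ = 0 m/s, a = -9.81 m/s².
Falls 1090 m from rest: t = √(2·1090/9.81) = 14.9 s; v = g·t = 146 m/s.
Impact speed = 146 m/s

146 m/s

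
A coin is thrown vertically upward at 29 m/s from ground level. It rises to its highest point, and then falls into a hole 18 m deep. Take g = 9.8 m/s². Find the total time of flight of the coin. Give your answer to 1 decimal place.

6.5 s

Phase 1 (rising): v₀ = 29.0 m/s, a = -9.8 m/s².
v = v₀ + at → t = (0 − 29.0) / -9.8 = 2.96 s
v² = v₀² + 2aΔx → Δx = (0² − 29.0²)/(2·-9.8) = 42.9 m

Phase 2 (falling): v₀ = 0 m/s, a = -9.8 m/s².
Falls 60.9 m from rest: t = √(2·60.9/9.8) = 3.53 s; v = g·t = 34.6 m/s.
Total time = 2.96 + 3.53 = 6.48 s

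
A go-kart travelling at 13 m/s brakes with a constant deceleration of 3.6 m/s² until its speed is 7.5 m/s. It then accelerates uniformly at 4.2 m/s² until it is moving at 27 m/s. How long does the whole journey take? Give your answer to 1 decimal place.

Phase 1 (decelerating): v₀ = 13.0 m/s, a = -3.6 m/s².
v = v₀ + at → t = (7.5 − 13.0) / -3.6 = 1.53 s
v² = v₀² + 2aΔx → Δx = (7.5² − 13.0²)/(2·-3.6) = 15.7 m

Phase 2 (accelerating): v₀ = 7.50 m/s, a = 4.2 m/s².
v = v₀ + at → t = (27 − 7.50) / 4.2 = 4.64 s
v² = v₀² + 2aΔx → Δx = (27² − 7.50²)/(2·4.2) = 80.1 m
Total time = 1.53 + 4.64 = 6.17 s

6.2 s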